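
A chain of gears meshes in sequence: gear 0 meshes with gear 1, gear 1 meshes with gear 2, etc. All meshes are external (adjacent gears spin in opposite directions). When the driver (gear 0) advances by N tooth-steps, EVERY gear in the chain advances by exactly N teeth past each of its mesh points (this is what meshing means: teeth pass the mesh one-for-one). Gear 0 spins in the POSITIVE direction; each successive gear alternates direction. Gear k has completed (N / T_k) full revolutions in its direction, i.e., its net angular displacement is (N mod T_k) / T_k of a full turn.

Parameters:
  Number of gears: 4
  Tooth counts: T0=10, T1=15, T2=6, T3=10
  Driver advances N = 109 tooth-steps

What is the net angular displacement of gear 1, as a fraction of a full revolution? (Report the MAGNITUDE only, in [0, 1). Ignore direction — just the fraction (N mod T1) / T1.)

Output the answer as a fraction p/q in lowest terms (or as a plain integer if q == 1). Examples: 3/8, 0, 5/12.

Chain of 4 gears, tooth counts: [10, 15, 6, 10]
  gear 0: T0=10, direction=positive, advance = 109 mod 10 = 9 teeth = 9/10 turn
  gear 1: T1=15, direction=negative, advance = 109 mod 15 = 4 teeth = 4/15 turn
  gear 2: T2=6, direction=positive, advance = 109 mod 6 = 1 teeth = 1/6 turn
  gear 3: T3=10, direction=negative, advance = 109 mod 10 = 9 teeth = 9/10 turn
Gear 1: 109 mod 15 = 4
Fraction = 4 / 15 = 4/15 (gcd(4,15)=1) = 4/15

Answer: 4/15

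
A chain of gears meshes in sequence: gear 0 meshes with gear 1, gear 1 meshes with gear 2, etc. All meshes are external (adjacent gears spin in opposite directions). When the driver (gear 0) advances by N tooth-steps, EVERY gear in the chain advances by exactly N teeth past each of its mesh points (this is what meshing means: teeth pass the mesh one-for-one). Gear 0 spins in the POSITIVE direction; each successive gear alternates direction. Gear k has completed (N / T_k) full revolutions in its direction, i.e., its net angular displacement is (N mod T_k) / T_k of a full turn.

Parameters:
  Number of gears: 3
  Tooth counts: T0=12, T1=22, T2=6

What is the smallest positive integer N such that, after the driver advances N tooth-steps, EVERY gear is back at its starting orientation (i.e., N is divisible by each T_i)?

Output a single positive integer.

Answer: 132

Derivation:
Gear k returns to start when N is a multiple of T_k.
All gears at start simultaneously when N is a common multiple of [12, 22, 6]; the smallest such N is lcm(12, 22, 6).
Start: lcm = T0 = 12
Fold in T1=22: gcd(12, 22) = 2; lcm(12, 22) = 12 * 22 / 2 = 264 / 2 = 132
Fold in T2=6: gcd(132, 6) = 6; lcm(132, 6) = 132 * 6 / 6 = 792 / 6 = 132
Full cycle length = 132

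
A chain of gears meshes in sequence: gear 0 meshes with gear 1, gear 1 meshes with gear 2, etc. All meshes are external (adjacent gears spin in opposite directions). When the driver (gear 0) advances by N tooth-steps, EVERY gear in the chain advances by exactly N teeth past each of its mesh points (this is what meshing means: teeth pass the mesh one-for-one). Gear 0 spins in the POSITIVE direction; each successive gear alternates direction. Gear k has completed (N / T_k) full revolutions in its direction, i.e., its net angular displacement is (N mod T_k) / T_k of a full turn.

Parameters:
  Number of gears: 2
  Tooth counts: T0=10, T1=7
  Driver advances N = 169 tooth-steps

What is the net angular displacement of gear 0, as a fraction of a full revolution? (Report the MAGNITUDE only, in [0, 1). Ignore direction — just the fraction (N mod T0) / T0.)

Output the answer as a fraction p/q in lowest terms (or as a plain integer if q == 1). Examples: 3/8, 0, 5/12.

Chain of 2 gears, tooth counts: [10, 7]
  gear 0: T0=10, direction=positive, advance = 169 mod 10 = 9 teeth = 9/10 turn
  gear 1: T1=7, direction=negative, advance = 169 mod 7 = 1 teeth = 1/7 turn
Gear 0: 169 mod 10 = 9
Fraction = 9 / 10 = 9/10 (gcd(9,10)=1) = 9/10

Answer: 9/10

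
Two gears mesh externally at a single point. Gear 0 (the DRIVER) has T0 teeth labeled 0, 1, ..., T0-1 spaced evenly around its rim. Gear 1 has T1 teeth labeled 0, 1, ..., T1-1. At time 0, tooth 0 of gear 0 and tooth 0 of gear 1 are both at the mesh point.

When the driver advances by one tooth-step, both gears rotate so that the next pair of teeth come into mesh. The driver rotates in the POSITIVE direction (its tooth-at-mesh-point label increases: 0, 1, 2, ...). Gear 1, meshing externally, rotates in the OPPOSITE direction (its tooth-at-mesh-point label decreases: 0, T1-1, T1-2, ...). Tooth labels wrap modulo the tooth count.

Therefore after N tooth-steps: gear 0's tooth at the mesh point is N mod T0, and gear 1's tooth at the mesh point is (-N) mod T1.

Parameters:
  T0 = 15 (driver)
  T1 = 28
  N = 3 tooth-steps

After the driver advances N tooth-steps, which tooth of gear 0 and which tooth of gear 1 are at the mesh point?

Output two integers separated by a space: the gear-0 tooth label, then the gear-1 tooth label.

Answer: 3 25

Derivation:
Gear 0 (driver, T0=15): tooth at mesh = N mod T0
  3 = 0 * 15 + 3, so 3 mod 15 = 3
  gear 0 tooth = 3
Gear 1 (driven, T1=28): tooth at mesh = (-N) mod T1
  3 = 0 * 28 + 3, so 3 mod 28 = 3
  (-3) mod 28 = (-3) mod 28 = 28 - 3 = 25
Mesh after 3 steps: gear-0 tooth 3 meets gear-1 tooth 25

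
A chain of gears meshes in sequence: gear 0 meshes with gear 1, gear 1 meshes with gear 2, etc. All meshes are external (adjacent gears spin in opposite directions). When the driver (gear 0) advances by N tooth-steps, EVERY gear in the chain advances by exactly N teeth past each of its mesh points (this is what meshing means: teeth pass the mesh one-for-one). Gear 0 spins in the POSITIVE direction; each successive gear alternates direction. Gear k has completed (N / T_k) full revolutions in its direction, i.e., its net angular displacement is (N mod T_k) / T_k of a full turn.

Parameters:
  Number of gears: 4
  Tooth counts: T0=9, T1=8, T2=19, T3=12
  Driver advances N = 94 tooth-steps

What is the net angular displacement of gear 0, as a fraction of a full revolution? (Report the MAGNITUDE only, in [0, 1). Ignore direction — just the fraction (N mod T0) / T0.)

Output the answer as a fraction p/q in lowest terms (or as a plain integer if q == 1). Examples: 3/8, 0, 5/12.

Chain of 4 gears, tooth counts: [9, 8, 19, 12]
  gear 0: T0=9, direction=positive, advance = 94 mod 9 = 4 teeth = 4/9 turn
  gear 1: T1=8, direction=negative, advance = 94 mod 8 = 6 teeth = 6/8 turn
  gear 2: T2=19, direction=positive, advance = 94 mod 19 = 18 teeth = 18/19 turn
  gear 3: T3=12, direction=negative, advance = 94 mod 12 = 10 teeth = 10/12 turn
Gear 0: 94 mod 9 = 4
Fraction = 4 / 9 = 4/9 (gcd(4,9)=1) = 4/9

Answer: 4/9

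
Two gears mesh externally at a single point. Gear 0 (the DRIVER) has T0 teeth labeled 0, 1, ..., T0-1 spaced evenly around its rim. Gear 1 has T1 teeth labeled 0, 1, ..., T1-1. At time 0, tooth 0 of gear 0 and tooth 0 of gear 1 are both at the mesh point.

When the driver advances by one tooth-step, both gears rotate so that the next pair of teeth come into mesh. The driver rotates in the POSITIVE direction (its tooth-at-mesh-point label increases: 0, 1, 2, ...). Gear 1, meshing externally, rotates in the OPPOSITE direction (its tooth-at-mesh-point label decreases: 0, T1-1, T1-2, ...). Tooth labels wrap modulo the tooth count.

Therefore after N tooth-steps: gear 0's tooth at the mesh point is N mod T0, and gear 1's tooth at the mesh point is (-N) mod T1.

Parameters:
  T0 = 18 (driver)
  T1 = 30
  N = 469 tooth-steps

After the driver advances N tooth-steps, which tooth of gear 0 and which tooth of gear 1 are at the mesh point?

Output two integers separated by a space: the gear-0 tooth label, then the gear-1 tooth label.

Gear 0 (driver, T0=18): tooth at mesh = N mod T0
  469 = 26 * 18 + 1, so 469 mod 18 = 1
  gear 0 tooth = 1
Gear 1 (driven, T1=30): tooth at mesh = (-N) mod T1
  469 = 15 * 30 + 19, so 469 mod 30 = 19
  (-469) mod 30 = (-19) mod 30 = 30 - 19 = 11
Mesh after 469 steps: gear-0 tooth 1 meets gear-1 tooth 11

Answer: 1 11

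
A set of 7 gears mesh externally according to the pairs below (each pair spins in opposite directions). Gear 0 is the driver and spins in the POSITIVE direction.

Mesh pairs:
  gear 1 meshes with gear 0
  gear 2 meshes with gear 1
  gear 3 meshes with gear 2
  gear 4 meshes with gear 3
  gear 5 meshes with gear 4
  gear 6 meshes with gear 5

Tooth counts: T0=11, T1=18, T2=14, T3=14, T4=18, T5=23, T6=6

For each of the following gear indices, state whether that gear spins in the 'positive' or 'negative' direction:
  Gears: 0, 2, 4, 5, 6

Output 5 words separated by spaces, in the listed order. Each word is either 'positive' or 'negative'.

Answer: positive positive positive negative positive

Derivation:
Gear 0 (driver): positive (depth 0)
  gear 1: meshes with gear 0 -> depth 1 -> negative (opposite of gear 0)
  gear 2: meshes with gear 1 -> depth 2 -> positive (opposite of gear 1)
  gear 3: meshes with gear 2 -> depth 3 -> negative (opposite of gear 2)
  gear 4: meshes with gear 3 -> depth 4 -> positive (opposite of gear 3)
  gear 5: meshes with gear 4 -> depth 5 -> negative (opposite of gear 4)
  gear 6: meshes with gear 5 -> depth 6 -> positive (opposite of gear 5)
Queried indices 0, 2, 4, 5, 6 -> positive, positive, positive, negative, positive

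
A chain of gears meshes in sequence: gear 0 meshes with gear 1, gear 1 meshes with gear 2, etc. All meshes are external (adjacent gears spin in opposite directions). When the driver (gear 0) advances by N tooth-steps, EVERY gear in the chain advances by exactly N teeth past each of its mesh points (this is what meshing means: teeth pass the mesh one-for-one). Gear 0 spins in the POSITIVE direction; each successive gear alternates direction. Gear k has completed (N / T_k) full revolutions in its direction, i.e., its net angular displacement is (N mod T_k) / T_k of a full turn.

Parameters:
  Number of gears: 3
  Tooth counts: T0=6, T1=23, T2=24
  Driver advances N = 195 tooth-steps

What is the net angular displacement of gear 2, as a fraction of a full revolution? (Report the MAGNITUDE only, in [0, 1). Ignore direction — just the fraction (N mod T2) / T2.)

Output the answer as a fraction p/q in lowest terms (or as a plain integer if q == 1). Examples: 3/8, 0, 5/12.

Answer: 1/8

Derivation:
Chain of 3 gears, tooth counts: [6, 23, 24]
  gear 0: T0=6, direction=positive, advance = 195 mod 6 = 3 teeth = 3/6 turn
  gear 1: T1=23, direction=negative, advance = 195 mod 23 = 11 teeth = 11/23 turn
  gear 2: T2=24, direction=positive, advance = 195 mod 24 = 3 teeth = 3/24 turn
Gear 2: 195 mod 24 = 3
Fraction = 3 / 24 = 1/8 (gcd(3,24)=3) = 1/8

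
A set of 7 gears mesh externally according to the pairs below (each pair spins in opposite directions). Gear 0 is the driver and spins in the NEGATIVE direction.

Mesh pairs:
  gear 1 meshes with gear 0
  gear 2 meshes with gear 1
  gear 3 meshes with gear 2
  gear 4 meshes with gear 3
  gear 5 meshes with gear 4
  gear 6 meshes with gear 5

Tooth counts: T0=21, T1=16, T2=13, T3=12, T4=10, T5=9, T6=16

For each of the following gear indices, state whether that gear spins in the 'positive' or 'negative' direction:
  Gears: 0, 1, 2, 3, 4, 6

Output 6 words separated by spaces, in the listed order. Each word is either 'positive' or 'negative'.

Answer: negative positive negative positive negative negative

Derivation:
Gear 0 (driver): negative (depth 0)
  gear 1: meshes with gear 0 -> depth 1 -> positive (opposite of gear 0)
  gear 2: meshes with gear 1 -> depth 2 -> negative (opposite of gear 1)
  gear 3: meshes with gear 2 -> depth 3 -> positive (opposite of gear 2)
  gear 4: meshes with gear 3 -> depth 4 -> negative (opposite of gear 3)
  gear 5: meshes with gear 4 -> depth 5 -> positive (opposite of gear 4)
  gear 6: meshes with gear 5 -> depth 6 -> negative (opposite of gear 5)
Queried indices 0, 1, 2, 3, 4, 6 -> negative, positive, negative, positive, negative, negative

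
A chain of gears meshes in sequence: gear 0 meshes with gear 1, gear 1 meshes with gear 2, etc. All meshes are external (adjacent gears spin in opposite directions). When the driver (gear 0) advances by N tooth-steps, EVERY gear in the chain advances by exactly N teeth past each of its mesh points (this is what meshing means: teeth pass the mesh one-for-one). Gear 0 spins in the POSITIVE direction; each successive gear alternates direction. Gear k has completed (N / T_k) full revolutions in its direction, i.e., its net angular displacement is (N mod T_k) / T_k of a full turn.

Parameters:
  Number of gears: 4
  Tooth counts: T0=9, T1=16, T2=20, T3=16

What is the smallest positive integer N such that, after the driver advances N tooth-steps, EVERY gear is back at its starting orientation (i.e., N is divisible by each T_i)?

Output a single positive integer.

Answer: 720

Derivation:
Gear k returns to start when N is a multiple of T_k.
All gears at start simultaneously when N is a common multiple of [9, 16, 20, 16]; the smallest such N is lcm(9, 16, 20, 16).
Start: lcm = T0 = 9
Fold in T1=16: gcd(9, 16) = 1; lcm(9, 16) = 9 * 16 / 1 = 144 / 1 = 144
Fold in T2=20: gcd(144, 20) = 4; lcm(144, 20) = 144 * 20 / 4 = 2880 / 4 = 720
Fold in T3=16: gcd(720, 16) = 16; lcm(720, 16) = 720 * 16 / 16 = 11520 / 16 = 720
Full cycle length = 720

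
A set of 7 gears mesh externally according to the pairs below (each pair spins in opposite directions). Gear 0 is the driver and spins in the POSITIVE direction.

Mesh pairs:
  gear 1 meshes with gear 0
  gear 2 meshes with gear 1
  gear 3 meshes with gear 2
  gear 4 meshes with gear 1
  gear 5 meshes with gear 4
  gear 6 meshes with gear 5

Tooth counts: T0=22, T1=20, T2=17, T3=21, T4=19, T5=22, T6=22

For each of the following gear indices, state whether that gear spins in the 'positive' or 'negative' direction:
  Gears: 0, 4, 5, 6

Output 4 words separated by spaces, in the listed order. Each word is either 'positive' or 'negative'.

Answer: positive positive negative positive

Derivation:
Gear 0 (driver): positive (depth 0)
  gear 1: meshes with gear 0 -> depth 1 -> negative (opposite of gear 0)
  gear 2: meshes with gear 1 -> depth 2 -> positive (opposite of gear 1)
  gear 3: meshes with gear 2 -> depth 3 -> negative (opposite of gear 2)
  gear 4: meshes with gear 1 -> depth 2 -> positive (opposite of gear 1)
  gear 5: meshes with gear 4 -> depth 3 -> negative (opposite of gear 4)
  gear 6: meshes with gear 5 -> depth 4 -> positive (opposite of gear 5)
Queried indices 0, 4, 5, 6 -> positive, positive, negative, positive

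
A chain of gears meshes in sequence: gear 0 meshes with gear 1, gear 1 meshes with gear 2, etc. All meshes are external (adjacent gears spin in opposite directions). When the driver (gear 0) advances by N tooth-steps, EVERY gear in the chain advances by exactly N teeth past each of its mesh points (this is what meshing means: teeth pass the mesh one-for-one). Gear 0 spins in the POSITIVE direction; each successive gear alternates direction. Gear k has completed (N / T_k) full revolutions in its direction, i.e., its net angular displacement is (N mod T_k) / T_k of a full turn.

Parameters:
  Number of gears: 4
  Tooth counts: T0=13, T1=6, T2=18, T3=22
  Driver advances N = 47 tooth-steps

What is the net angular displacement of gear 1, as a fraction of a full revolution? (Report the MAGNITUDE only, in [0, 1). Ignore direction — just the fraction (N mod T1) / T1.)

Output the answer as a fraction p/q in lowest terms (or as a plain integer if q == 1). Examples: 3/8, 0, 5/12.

Answer: 5/6

Derivation:
Chain of 4 gears, tooth counts: [13, 6, 18, 22]
  gear 0: T0=13, direction=positive, advance = 47 mod 13 = 8 teeth = 8/13 turn
  gear 1: T1=6, direction=negative, advance = 47 mod 6 = 5 teeth = 5/6 turn
  gear 2: T2=18, direction=positive, advance = 47 mod 18 = 11 teeth = 11/18 turn
  gear 3: T3=22, direction=negative, advance = 47 mod 22 = 3 teeth = 3/22 turn
Gear 1: 47 mod 6 = 5
Fraction = 5 / 6 = 5/6 (gcd(5,6)=1) = 5/6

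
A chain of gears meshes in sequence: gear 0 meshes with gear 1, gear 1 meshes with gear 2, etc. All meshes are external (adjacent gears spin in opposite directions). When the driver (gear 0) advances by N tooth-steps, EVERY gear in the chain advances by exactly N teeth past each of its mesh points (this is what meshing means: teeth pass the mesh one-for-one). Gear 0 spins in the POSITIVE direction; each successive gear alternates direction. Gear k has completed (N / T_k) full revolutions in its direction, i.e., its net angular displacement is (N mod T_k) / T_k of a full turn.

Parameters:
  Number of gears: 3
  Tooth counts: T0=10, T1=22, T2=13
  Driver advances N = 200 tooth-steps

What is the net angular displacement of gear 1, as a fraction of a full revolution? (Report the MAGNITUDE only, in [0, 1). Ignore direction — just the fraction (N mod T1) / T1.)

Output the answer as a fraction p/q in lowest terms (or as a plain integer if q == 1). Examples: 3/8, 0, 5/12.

Chain of 3 gears, tooth counts: [10, 22, 13]
  gear 0: T0=10, direction=positive, advance = 200 mod 10 = 0 teeth = 0/10 turn
  gear 1: T1=22, direction=negative, advance = 200 mod 22 = 2 teeth = 2/22 turn
  gear 2: T2=13, direction=positive, advance = 200 mod 13 = 5 teeth = 5/13 turn
Gear 1: 200 mod 22 = 2
Fraction = 2 / 22 = 1/11 (gcd(2,22)=2) = 1/11

Answer: 1/11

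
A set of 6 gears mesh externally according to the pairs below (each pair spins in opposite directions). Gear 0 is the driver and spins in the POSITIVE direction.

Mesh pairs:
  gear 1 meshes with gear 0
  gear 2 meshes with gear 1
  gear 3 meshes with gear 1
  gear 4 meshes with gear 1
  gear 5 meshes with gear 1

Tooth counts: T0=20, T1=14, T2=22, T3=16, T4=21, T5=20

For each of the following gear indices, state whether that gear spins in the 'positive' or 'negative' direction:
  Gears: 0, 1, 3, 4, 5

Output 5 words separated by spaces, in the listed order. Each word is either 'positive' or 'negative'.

Gear 0 (driver): positive (depth 0)
  gear 1: meshes with gear 0 -> depth 1 -> negative (opposite of gear 0)
  gear 2: meshes with gear 1 -> depth 2 -> positive (opposite of gear 1)
  gear 3: meshes with gear 1 -> depth 2 -> positive (opposite of gear 1)
  gear 4: meshes with gear 1 -> depth 2 -> positive (opposite of gear 1)
  gear 5: meshes with gear 1 -> depth 2 -> positive (opposite of gear 1)
Queried indices 0, 1, 3, 4, 5 -> positive, negative, positive, positive, positive

Answer: positive negative positive positive positive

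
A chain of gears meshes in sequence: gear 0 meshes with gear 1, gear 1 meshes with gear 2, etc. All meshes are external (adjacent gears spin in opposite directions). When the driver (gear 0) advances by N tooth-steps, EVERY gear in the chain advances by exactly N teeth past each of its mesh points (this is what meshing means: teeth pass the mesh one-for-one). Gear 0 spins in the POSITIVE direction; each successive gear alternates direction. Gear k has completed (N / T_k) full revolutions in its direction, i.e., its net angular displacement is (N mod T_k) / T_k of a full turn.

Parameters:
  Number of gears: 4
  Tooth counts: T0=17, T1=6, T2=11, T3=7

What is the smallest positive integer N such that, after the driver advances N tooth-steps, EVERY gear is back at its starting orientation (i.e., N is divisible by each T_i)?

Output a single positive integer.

Answer: 7854

Derivation:
Gear k returns to start when N is a multiple of T_k.
All gears at start simultaneously when N is a common multiple of [17, 6, 11, 7]; the smallest such N is lcm(17, 6, 11, 7).
Start: lcm = T0 = 17
Fold in T1=6: gcd(17, 6) = 1; lcm(17, 6) = 17 * 6 / 1 = 102 / 1 = 102
Fold in T2=11: gcd(102, 11) = 1; lcm(102, 11) = 102 * 11 / 1 = 1122 / 1 = 1122
Fold in T3=7: gcd(1122, 7) = 1; lcm(1122, 7) = 1122 * 7 / 1 = 7854 / 1 = 7854
Full cycle length = 7854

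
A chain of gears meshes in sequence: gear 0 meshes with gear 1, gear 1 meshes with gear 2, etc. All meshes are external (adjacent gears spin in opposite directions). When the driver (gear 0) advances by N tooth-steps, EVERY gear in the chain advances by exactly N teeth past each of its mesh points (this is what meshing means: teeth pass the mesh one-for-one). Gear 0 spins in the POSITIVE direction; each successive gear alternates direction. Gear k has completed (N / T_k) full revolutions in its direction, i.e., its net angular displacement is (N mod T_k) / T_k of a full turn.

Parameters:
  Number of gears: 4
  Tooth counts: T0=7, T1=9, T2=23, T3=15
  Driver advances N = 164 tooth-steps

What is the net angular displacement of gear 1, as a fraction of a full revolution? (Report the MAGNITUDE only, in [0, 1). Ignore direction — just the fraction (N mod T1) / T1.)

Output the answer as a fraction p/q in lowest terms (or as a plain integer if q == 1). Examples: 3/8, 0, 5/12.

Answer: 2/9

Derivation:
Chain of 4 gears, tooth counts: [7, 9, 23, 15]
  gear 0: T0=7, direction=positive, advance = 164 mod 7 = 3 teeth = 3/7 turn
  gear 1: T1=9, direction=negative, advance = 164 mod 9 = 2 teeth = 2/9 turn
  gear 2: T2=23, direction=positive, advance = 164 mod 23 = 3 teeth = 3/23 turn
  gear 3: T3=15, direction=negative, advance = 164 mod 15 = 14 teeth = 14/15 turn
Gear 1: 164 mod 9 = 2
Fraction = 2 / 9 = 2/9 (gcd(2,9)=1) = 2/9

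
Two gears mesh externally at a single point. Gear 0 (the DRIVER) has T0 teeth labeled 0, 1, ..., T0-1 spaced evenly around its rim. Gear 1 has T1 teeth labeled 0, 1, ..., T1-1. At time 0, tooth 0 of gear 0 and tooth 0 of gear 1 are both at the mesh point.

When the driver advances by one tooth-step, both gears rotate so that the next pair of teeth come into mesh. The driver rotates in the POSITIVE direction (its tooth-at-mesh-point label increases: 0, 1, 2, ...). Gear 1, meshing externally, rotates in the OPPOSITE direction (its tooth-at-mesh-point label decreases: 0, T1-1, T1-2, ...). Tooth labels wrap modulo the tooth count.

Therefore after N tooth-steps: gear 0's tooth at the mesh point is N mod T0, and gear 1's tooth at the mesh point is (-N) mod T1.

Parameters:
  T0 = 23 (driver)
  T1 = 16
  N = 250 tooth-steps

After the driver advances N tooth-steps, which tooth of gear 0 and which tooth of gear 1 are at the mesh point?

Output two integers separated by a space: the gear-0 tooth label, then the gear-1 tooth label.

Answer: 20 6

Derivation:
Gear 0 (driver, T0=23): tooth at mesh = N mod T0
  250 = 10 * 23 + 20, so 250 mod 23 = 20
  gear 0 tooth = 20
Gear 1 (driven, T1=16): tooth at mesh = (-N) mod T1
  250 = 15 * 16 + 10, so 250 mod 16 = 10
  (-250) mod 16 = (-10) mod 16 = 16 - 10 = 6
Mesh after 250 steps: gear-0 tooth 20 meets gear-1 tooth 6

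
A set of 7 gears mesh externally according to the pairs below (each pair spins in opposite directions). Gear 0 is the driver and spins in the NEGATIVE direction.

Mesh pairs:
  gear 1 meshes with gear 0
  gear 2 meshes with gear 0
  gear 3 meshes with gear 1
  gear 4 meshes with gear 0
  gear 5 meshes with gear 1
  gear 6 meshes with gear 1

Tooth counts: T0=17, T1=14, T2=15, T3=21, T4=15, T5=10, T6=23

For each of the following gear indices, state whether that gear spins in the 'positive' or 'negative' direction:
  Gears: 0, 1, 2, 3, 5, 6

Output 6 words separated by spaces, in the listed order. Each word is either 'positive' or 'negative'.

Gear 0 (driver): negative (depth 0)
  gear 1: meshes with gear 0 -> depth 1 -> positive (opposite of gear 0)
  gear 2: meshes with gear 0 -> depth 1 -> positive (opposite of gear 0)
  gear 3: meshes with gear 1 -> depth 2 -> negative (opposite of gear 1)
  gear 4: meshes with gear 0 -> depth 1 -> positive (opposite of gear 0)
  gear 5: meshes with gear 1 -> depth 2 -> negative (opposite of gear 1)
  gear 6: meshes with gear 1 -> depth 2 -> negative (opposite of gear 1)
Queried indices 0, 1, 2, 3, 5, 6 -> negative, positive, positive, negative, negative, negative

Answer: negative positive positive negative negative negative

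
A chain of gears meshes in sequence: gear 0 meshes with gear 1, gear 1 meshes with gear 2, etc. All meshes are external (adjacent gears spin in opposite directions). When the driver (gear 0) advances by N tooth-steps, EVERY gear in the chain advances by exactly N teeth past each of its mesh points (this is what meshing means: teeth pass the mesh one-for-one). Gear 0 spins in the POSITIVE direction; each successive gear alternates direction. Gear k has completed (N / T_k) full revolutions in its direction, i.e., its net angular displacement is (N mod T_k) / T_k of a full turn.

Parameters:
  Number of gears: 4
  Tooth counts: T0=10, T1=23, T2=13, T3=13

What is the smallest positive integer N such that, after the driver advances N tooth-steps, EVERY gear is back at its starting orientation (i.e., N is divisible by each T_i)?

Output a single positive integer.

Answer: 2990

Derivation:
Gear k returns to start when N is a multiple of T_k.
All gears at start simultaneously when N is a common multiple of [10, 23, 13, 13]; the smallest such N is lcm(10, 23, 13, 13).
Start: lcm = T0 = 10
Fold in T1=23: gcd(10, 23) = 1; lcm(10, 23) = 10 * 23 / 1 = 230 / 1 = 230
Fold in T2=13: gcd(230, 13) = 1; lcm(230, 13) = 230 * 13 / 1 = 2990 / 1 = 2990
Fold in T3=13: gcd(2990, 13) = 13; lcm(2990, 13) = 2990 * 13 / 13 = 38870 / 13 = 2990
Full cycle length = 2990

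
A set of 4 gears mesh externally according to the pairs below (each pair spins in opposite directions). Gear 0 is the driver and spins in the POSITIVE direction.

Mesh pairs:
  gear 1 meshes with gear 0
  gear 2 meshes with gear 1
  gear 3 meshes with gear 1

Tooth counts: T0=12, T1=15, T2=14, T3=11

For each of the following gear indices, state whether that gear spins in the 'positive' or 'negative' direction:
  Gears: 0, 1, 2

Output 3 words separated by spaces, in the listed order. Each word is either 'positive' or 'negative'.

Answer: positive negative positive

Derivation:
Gear 0 (driver): positive (depth 0)
  gear 1: meshes with gear 0 -> depth 1 -> negative (opposite of gear 0)
  gear 2: meshes with gear 1 -> depth 2 -> positive (opposite of gear 1)
  gear 3: meshes with gear 1 -> depth 2 -> positive (opposite of gear 1)
Queried indices 0, 1, 2 -> positive, negative, positive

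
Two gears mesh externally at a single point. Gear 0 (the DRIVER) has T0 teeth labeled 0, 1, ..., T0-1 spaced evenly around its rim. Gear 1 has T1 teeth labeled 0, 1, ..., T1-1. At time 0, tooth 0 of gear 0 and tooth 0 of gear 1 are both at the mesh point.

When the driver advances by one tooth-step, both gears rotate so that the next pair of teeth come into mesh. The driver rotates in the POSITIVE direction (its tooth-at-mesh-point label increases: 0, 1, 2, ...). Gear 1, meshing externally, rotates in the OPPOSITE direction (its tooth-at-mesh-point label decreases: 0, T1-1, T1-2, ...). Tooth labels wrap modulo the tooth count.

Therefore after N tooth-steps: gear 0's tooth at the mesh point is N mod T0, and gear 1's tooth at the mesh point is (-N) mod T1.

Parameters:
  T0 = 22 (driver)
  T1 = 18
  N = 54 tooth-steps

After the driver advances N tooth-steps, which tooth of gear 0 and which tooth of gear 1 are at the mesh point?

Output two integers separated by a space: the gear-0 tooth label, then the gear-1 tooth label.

Gear 0 (driver, T0=22): tooth at mesh = N mod T0
  54 = 2 * 22 + 10, so 54 mod 22 = 10
  gear 0 tooth = 10
Gear 1 (driven, T1=18): tooth at mesh = (-N) mod T1
  54 = 3 * 18 + 0, so 54 mod 18 = 0
  (-54) mod 18 = 0
Mesh after 54 steps: gear-0 tooth 10 meets gear-1 tooth 0

Answer: 10 0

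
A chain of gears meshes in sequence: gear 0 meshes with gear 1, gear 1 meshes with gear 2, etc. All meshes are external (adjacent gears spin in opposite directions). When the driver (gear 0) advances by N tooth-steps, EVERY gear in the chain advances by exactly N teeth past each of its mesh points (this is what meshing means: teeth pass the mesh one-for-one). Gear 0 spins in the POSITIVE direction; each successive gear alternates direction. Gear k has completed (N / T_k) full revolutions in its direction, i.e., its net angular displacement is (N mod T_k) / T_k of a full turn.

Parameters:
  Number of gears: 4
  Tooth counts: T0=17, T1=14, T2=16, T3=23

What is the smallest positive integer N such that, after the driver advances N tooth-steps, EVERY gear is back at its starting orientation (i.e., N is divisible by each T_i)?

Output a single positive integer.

Answer: 43792

Derivation:
Gear k returns to start when N is a multiple of T_k.
All gears at start simultaneously when N is a common multiple of [17, 14, 16, 23]; the smallest such N is lcm(17, 14, 16, 23).
Start: lcm = T0 = 17
Fold in T1=14: gcd(17, 14) = 1; lcm(17, 14) = 17 * 14 / 1 = 238 / 1 = 238
Fold in T2=16: gcd(238, 16) = 2; lcm(238, 16) = 238 * 16 / 2 = 3808 / 2 = 1904
Fold in T3=23: gcd(1904, 23) = 1; lcm(1904, 23) = 1904 * 23 / 1 = 43792 / 1 = 43792
Full cycle length = 43792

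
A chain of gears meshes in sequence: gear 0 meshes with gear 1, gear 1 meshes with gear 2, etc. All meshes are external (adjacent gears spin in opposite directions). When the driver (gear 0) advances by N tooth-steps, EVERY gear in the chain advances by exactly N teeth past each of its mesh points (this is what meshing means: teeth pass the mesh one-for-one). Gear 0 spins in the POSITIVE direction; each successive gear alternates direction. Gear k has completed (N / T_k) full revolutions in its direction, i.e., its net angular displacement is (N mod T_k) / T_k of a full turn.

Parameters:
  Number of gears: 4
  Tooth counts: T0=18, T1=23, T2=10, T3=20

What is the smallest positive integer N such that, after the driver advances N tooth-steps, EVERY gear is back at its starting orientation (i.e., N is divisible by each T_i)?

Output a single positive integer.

Answer: 4140

Derivation:
Gear k returns to start when N is a multiple of T_k.
All gears at start simultaneously when N is a common multiple of [18, 23, 10, 20]; the smallest such N is lcm(18, 23, 10, 20).
Start: lcm = T0 = 18
Fold in T1=23: gcd(18, 23) = 1; lcm(18, 23) = 18 * 23 / 1 = 414 / 1 = 414
Fold in T2=10: gcd(414, 10) = 2; lcm(414, 10) = 414 * 10 / 2 = 4140 / 2 = 2070
Fold in T3=20: gcd(2070, 20) = 10; lcm(2070, 20) = 2070 * 20 / 10 = 41400 / 10 = 4140
Full cycle length = 4140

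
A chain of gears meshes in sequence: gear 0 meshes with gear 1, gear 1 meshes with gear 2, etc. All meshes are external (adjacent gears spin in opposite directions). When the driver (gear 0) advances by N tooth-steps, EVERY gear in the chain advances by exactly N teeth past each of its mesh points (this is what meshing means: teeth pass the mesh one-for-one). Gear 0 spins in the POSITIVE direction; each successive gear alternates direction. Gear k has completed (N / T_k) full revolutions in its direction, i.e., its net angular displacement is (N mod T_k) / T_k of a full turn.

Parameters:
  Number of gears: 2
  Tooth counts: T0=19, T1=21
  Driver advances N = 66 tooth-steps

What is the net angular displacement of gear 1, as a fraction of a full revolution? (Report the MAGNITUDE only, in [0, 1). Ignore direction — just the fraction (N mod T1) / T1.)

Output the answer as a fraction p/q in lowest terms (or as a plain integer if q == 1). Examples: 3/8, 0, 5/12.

Chain of 2 gears, tooth counts: [19, 21]
  gear 0: T0=19, direction=positive, advance = 66 mod 19 = 9 teeth = 9/19 turn
  gear 1: T1=21, direction=negative, advance = 66 mod 21 = 3 teeth = 3/21 turn
Gear 1: 66 mod 21 = 3
Fraction = 3 / 21 = 1/7 (gcd(3,21)=3) = 1/7

Answer: 1/7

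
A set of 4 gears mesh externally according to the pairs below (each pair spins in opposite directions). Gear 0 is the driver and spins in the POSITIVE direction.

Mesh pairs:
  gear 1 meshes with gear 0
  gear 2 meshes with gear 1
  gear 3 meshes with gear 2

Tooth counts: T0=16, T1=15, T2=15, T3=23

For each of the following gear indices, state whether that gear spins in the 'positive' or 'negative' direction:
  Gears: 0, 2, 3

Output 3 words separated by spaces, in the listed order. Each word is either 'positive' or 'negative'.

Answer: positive positive negative

Derivation:
Gear 0 (driver): positive (depth 0)
  gear 1: meshes with gear 0 -> depth 1 -> negative (opposite of gear 0)
  gear 2: meshes with gear 1 -> depth 2 -> positive (opposite of gear 1)
  gear 3: meshes with gear 2 -> depth 3 -> negative (opposite of gear 2)
Queried indices 0, 2, 3 -> positive, positive, negative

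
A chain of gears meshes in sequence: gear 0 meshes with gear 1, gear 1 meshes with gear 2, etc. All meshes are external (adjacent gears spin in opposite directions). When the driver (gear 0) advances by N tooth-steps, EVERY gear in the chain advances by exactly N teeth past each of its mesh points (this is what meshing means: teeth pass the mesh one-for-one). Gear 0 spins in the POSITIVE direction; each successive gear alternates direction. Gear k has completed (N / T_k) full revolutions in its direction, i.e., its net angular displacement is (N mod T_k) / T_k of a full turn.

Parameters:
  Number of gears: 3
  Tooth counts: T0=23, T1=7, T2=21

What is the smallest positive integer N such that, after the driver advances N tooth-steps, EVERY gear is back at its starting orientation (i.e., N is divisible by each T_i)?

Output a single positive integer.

Answer: 483

Derivation:
Gear k returns to start when N is a multiple of T_k.
All gears at start simultaneously when N is a common multiple of [23, 7, 21]; the smallest such N is lcm(23, 7, 21).
Start: lcm = T0 = 23
Fold in T1=7: gcd(23, 7) = 1; lcm(23, 7) = 23 * 7 / 1 = 161 / 1 = 161
Fold in T2=21: gcd(161, 21) = 7; lcm(161, 21) = 161 * 21 / 7 = 3381 / 7 = 483
Full cycle length = 483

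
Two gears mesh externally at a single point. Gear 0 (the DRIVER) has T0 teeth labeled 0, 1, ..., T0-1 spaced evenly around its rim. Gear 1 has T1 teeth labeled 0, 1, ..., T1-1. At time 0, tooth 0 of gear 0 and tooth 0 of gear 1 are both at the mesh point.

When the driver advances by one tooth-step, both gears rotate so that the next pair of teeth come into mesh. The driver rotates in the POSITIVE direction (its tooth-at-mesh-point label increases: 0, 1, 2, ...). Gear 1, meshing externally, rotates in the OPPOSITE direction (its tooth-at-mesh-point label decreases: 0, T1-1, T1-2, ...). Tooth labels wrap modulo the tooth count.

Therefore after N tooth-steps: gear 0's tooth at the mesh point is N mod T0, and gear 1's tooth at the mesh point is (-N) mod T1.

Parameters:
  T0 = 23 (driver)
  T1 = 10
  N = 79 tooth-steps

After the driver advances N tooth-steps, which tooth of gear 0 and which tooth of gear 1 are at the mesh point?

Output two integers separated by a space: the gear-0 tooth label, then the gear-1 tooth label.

Answer: 10 1

Derivation:
Gear 0 (driver, T0=23): tooth at mesh = N mod T0
  79 = 3 * 23 + 10, so 79 mod 23 = 10
  gear 0 tooth = 10
Gear 1 (driven, T1=10): tooth at mesh = (-N) mod T1
  79 = 7 * 10 + 9, so 79 mod 10 = 9
  (-79) mod 10 = (-9) mod 10 = 10 - 9 = 1
Mesh after 79 steps: gear-0 tooth 10 meets gear-1 tooth 1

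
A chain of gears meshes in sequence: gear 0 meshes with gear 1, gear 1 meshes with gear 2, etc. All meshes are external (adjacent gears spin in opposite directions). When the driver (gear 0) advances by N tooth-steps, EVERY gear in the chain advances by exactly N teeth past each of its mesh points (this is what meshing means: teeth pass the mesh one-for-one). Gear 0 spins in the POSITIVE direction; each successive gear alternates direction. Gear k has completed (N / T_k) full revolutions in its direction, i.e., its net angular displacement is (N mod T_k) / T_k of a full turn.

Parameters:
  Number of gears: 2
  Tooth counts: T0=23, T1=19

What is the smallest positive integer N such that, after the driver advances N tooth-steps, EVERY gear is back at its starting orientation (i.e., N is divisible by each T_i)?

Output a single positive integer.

Gear k returns to start when N is a multiple of T_k.
All gears at start simultaneously when N is a common multiple of [23, 19]; the smallest such N is lcm(23, 19).
Start: lcm = T0 = 23
Fold in T1=19: gcd(23, 19) = 1; lcm(23, 19) = 23 * 19 / 1 = 437 / 1 = 437
Full cycle length = 437

Answer: 437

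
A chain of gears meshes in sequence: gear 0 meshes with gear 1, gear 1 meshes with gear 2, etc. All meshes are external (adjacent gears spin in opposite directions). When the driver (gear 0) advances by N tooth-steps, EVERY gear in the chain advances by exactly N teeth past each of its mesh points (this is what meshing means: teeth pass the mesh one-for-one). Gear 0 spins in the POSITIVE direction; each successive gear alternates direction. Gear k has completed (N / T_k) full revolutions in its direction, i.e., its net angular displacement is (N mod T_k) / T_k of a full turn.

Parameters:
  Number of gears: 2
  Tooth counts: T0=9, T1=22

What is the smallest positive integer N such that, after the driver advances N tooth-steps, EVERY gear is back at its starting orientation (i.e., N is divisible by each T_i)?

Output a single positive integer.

Answer: 198

Derivation:
Gear k returns to start when N is a multiple of T_k.
All gears at start simultaneously when N is a common multiple of [9, 22]; the smallest such N is lcm(9, 22).
Start: lcm = T0 = 9
Fold in T1=22: gcd(9, 22) = 1; lcm(9, 22) = 9 * 22 / 1 = 198 / 1 = 198
Full cycle length = 198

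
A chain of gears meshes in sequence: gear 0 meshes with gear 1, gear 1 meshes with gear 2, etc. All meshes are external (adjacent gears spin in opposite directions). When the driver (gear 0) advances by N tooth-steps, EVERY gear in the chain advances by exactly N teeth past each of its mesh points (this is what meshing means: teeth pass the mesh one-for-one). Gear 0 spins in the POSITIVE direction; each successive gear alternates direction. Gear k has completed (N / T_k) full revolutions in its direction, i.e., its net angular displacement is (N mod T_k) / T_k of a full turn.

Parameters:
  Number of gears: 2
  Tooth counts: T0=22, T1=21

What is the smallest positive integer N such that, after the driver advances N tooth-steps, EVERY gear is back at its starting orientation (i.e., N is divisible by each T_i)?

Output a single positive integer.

Gear k returns to start when N is a multiple of T_k.
All gears at start simultaneously when N is a common multiple of [22, 21]; the smallest such N is lcm(22, 21).
Start: lcm = T0 = 22
Fold in T1=21: gcd(22, 21) = 1; lcm(22, 21) = 22 * 21 / 1 = 462 / 1 = 462
Full cycle length = 462

Answer: 462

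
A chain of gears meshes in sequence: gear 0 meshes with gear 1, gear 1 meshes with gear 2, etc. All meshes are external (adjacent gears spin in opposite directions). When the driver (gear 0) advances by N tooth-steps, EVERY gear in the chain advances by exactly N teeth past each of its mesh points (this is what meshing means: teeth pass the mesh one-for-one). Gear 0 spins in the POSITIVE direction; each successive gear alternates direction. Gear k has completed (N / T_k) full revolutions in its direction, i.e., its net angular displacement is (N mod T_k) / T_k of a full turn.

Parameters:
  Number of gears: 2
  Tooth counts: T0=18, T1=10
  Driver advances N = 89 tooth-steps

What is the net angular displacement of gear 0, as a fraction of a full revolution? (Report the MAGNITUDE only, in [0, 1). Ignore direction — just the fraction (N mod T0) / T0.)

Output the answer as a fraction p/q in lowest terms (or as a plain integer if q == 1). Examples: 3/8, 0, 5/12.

Answer: 17/18

Derivation:
Chain of 2 gears, tooth counts: [18, 10]
  gear 0: T0=18, direction=positive, advance = 89 mod 18 = 17 teeth = 17/18 turn
  gear 1: T1=10, direction=negative, advance = 89 mod 10 = 9 teeth = 9/10 turn
Gear 0: 89 mod 18 = 17
Fraction = 17 / 18 = 17/18 (gcd(17,18)=1) = 17/18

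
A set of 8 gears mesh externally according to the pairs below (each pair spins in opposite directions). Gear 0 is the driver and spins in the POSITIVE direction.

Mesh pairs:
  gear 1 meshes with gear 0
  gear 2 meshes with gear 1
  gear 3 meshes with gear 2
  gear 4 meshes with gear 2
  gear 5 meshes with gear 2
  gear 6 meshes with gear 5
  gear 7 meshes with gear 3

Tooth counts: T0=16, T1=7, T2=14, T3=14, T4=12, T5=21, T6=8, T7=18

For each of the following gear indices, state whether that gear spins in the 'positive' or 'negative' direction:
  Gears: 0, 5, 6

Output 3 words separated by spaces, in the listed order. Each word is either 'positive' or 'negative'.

Answer: positive negative positive

Derivation:
Gear 0 (driver): positive (depth 0)
  gear 1: meshes with gear 0 -> depth 1 -> negative (opposite of gear 0)
  gear 2: meshes with gear 1 -> depth 2 -> positive (opposite of gear 1)
  gear 3: meshes with gear 2 -> depth 3 -> negative (opposite of gear 2)
  gear 4: meshes with gear 2 -> depth 3 -> negative (opposite of gear 2)
  gear 5: meshes with gear 2 -> depth 3 -> negative (opposite of gear 2)
  gear 6: meshes with gear 5 -> depth 4 -> positive (opposite of gear 5)
  gear 7: meshes with gear 3 -> depth 4 -> positive (opposite of gear 3)
Queried indices 0, 5, 6 -> positive, negative, positive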